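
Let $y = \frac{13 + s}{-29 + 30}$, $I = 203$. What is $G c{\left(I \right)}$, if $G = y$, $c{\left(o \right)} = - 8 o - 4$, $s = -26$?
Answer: $21164$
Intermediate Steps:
$c{\left(o \right)} = -4 - 8 o$
$y = -13$ ($y = \frac{13 - 26}{-29 + 30} = - \frac{13}{1} = \left(-13\right) 1 = -13$)
$G = -13$
$G c{\left(I \right)} = - 13 \left(-4 - 1624\right) = \left(-13\right) \left(-1628\right) = 21164$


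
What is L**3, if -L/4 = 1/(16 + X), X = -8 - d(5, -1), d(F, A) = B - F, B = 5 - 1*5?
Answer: -64/2197 ≈ -0.029131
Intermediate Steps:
B = 0 (B = 5 - 5 = 0)
d(F, A) = -F (d(F, A) = 0 - F = -F)
X = -3 (X = -8 - (-1)*5 = -8 - 1*(-5) = -8 + 5 = -3)
L = -4/13 (L = -4/(16 - 3) = -4/13 ≈ -0.30769)
L**3 = (-4/13)**3 = -64/2197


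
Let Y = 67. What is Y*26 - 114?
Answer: 1628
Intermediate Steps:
Y*26 - 114 = 67*26 - 114 = 1742 - 114 = 1628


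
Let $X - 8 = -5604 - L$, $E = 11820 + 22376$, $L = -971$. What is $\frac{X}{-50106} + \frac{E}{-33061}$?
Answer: $- \frac{31847299}{33807234} \approx -0.94203$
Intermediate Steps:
$E = 34196$
$X = -4625$ ($X = 8 - 4633 = -4625$)
$\frac{X}{-50106} + \frac{E}{-33061} = - \frac{4625}{-50106} + \frac{34196}{-33061} = \left(-4625\right) \left(- \frac{1}{50106}\right) + 34196 \left(- \frac{1}{33061}\right) = \frac{4625}{50106} - \frac{34196}{33061} = - \frac{31847299}{33807234}$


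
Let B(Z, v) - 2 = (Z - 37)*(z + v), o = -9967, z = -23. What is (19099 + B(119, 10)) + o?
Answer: 8068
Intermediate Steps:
B(Z, v) = 2 + (-37 + Z)*(-23 + v) (B(Z, v) = 2 + (Z - 37)*(-23 + v) = 2 + (-37 + Z)*(-23 + v))
(19099 + B(119, 10)) + o = (19099 + (853 - 37*10 - 23*119 + 119*10)) - 9967 = (19099 + (853 - 370 - 2737 + 1190)) - 9967 = (19099 - 1064) - 9967 = 18035 - 9967 = 8068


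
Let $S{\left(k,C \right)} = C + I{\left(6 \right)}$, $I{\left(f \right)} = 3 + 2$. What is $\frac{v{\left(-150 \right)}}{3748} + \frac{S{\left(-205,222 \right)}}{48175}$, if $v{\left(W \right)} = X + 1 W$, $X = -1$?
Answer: $- \frac{6423629}{180559900} \approx -0.035576$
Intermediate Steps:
$I{\left(f \right)} = 5$
$v{\left(W \right)} = -1 + W$ ($v{\left(W \right)} = -1 + 1 W = -1 + W$)
$S{\left(k,C \right)} = 5 + C$ ($S{\left(k,C \right)} = C + 5 = 5 + C$)
$\frac{v{\left(-150 \right)}}{3748} + \frac{S{\left(-205,222 \right)}}{48175} = \frac{-1 - 150}{3748} + \frac{5 + 222}{48175} = \left(-151\right) \frac{1}{3748} + 227 \cdot \frac{1}{48175} = - \frac{151}{3748} + \frac{227}{48175} = - \frac{6423629}{180559900}$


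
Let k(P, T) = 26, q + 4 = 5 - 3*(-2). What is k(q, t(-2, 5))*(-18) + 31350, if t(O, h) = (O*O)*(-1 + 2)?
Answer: 30882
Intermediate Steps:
q = 7 (q = -4 + (5 - 3*(-2)) = -4 + (5 + 6) = -4 + 11 = 7)
t(O, h) = O² (t(O, h) = O²*1 = O²)
k(q, t(-2, 5))*(-18) + 31350 = 26*(-18) + 31350 = -468 + 31350 = 30882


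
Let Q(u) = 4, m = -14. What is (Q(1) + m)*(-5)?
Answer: 50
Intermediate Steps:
(Q(1) + m)*(-5) = (4 - 14)*(-5) = -10*(-5) = 50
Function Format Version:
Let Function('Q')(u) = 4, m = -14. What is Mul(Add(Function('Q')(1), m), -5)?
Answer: 50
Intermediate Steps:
Mul(Add(Function('Q')(1), m), -5) = Mul(Add(4, -14), -5) = Mul(-10, -5) = 50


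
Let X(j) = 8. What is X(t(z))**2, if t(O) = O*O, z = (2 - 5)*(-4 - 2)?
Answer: 64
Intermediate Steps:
z = 18 (z = -3*(-6) = 18)
t(O) = O**2
X(t(z))**2 = 8**2 = 64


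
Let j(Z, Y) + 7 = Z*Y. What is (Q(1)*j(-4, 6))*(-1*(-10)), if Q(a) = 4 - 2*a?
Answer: -620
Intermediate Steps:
j(Z, Y) = -7 + Y*Z (j(Z, Y) = -7 + Z*Y = -7 + Y*Z)
(Q(1)*j(-4, 6))*(-1*(-10)) = ((4 - 2*1)*(-7 + 6*(-4)))*(-1*(-10)) = ((4 - 2)*(-7 - 24))*10 = (2*(-31))*10 = -62*10 = -620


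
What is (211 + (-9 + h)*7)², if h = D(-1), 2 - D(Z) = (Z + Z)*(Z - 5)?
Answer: 6084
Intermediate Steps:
D(Z) = 2 - 2*Z*(-5 + Z) (D(Z) = 2 - (Z + Z)*(Z - 5) = 2 - 2*Z*(-5 + Z))
h = -10 (h = 2 - 2*(-1)² + 10*(-1) = 2 - 2*1 - 10 = 2 - 2 - 10 = -10)
(211 + (-9 + h)*7)² = (211 + (-9 - 10)*7)² = (211 - 19*7)² = (211 - 133)² = 78² = 6084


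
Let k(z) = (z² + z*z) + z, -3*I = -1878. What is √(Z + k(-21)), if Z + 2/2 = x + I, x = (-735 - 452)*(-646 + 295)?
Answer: √418123 ≈ 646.62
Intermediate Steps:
I = 626 (I = -⅓*(-1878) = 626)
x = 416637 (x = -1187*(-351) = 416637)
Z = 417262 (Z = -1 + (416637 + 626) = -1 + 417263 = 417262)
k(z) = z + 2*z² (k(z) = (z² + z²) + z = 2*z² + z = z + 2*z²)
√(Z + k(-21)) = √(417262 - 21*(1 + 2*(-21))) = √(417262 - 21*(1 - 42)) = √(417262 - 21*(-41)) = √(417262 + 861) = √418123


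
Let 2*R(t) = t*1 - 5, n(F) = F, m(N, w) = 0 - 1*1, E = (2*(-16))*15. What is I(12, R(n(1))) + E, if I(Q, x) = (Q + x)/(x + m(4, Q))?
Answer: -1450/3 ≈ -483.33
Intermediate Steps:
E = -480 (E = -32*15 = -480)
m(N, w) = -1 (m(N, w) = 0 - 1 = -1)
R(t) = -5/2 + t/2 (R(t) = (t*1 - 5)/2 = (t - 5)/2 = (-5 + t)/2 = -5/2 + t/2)
I(Q, x) = (Q + x)/(-1 + x) (I(Q, x) = (Q + x)/(x - 1) = (Q + x)/(-1 + x))
I(12, R(n(1))) + E = (12 + (-5/2 + (½)*1))/(-1 + (-5/2 + (½)*1)) - 480 = (12 + (-5/2 + ½))/(-1 + (-5/2 + ½)) - 480 = (12 - 2)/(-1 - 2) - 480 = 10/(-3) - 480 = -⅓*10 - 480 = -10/3 - 480 = -1450/3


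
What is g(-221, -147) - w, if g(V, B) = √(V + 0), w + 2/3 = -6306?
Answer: 18920/3 + I*√221 ≈ 6306.7 + 14.866*I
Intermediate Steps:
w = -18920/3 (w = -⅔ - 6306 = -18920/3 ≈ -6306.7)
g(V, B) = √V
g(-221, -147) - w = √(-221) - 1*(-18920/3) = I*√221 + 18920/3 = 18920/3 + I*√221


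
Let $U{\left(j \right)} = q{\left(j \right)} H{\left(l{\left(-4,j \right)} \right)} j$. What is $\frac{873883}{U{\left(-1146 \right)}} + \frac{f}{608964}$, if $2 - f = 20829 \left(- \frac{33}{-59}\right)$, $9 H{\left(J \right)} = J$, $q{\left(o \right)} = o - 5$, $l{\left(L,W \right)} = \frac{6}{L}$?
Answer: $- \frac{1017700556597}{254794839636} \approx -3.9942$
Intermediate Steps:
$q{\left(o \right)} = -5 + o$
$H{\left(J \right)} = \frac{J}{9}$
$f = - \frac{687239}{59}$ ($f = 2 - 20829 \left(- \frac{33}{-59}\right) = 2 - 20829 \left(\left(-33\right) \left(- \frac{1}{59}\right)\right) = 2 - 20829 \cdot \frac{33}{59} = 2 - \frac{687357}{59} = - \frac{687239}{59} \approx -11648.0$)
$U{\left(j \right)} = j \left(\frac{5}{6} - \frac{j}{6}\right)$ ($U{\left(j \right)} = \left(-5 + j\right) \frac{6 \frac{1}{-4}}{9} j = \left(-5 + j\right) \frac{6 \left(- \frac{1}{4}\right)}{9} j = \left(-5 + j\right) \frac{1}{9} \left(- \frac{3}{2}\right) j = \left(-5 + j\right) \left(- \frac{1}{6}\right) j = \left(\frac{5}{6} - \frac{j}{6}\right) j = j \left(\frac{5}{6} - \frac{j}{6}\right)$)
$\frac{873883}{U{\left(-1146 \right)}} + \frac{f}{608964} = \frac{873883}{\frac{1}{6} \left(-1146\right) \left(5 - -1146\right)} - \frac{687239}{59 \cdot 608964} = \frac{873883}{\frac{1}{6} \left(-1146\right) \left(5 + 1146\right)} - \frac{22169}{1158996} = \frac{873883}{\frac{1}{6} \left(-1146\right) 1151} - \frac{22169}{1158996} = \frac{873883}{-219841} - \frac{22169}{1158996} = 873883 \left(- \frac{1}{219841}\right) - \frac{22169}{1158996} = - \frac{873883}{219841} - \frac{22169}{1158996} = - \frac{1017700556597}{254794839636}$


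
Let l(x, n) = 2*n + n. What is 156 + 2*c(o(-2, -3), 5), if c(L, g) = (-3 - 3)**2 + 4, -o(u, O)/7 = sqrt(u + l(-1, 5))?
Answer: 236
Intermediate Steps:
l(x, n) = 3*n
o(u, O) = -7*sqrt(15 + u) (o(u, O) = -7*sqrt(u + 3*5) = -7*sqrt(u + 15) = -7*sqrt(15 + u))
c(L, g) = 40 (c(L, g) = (-6)**2 + 4 = 36 + 4 = 40)
156 + 2*c(o(-2, -3), 5) = 156 + 2*40 = 156 + 80 = 236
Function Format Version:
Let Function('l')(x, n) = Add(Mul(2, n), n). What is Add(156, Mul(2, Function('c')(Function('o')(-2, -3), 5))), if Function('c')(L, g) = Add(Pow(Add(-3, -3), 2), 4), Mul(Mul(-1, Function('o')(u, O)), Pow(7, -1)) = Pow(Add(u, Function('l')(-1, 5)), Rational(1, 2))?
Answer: 236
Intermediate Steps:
Function('l')(x, n) = Mul(3, n)
Function('o')(u, O) = Mul(-7, Pow(Add(15, u), Rational(1, 2))) (Function('o')(u, O) = Mul(-7, Pow(Add(u, Mul(3, 5)), Rational(1, 2))) = Mul(-7, Pow(Add(u, 15), Rational(1, 2))) = Mul(-7, Pow(Add(15, u), Rational(1, 2))))
Function('c')(L, g) = 40 (Function('c')(L, g) = Add(Pow(-6, 2), 4) = Add(36, 4) = 40)
Add(156, Mul(2, Function('c')(Function('o')(-2, -3), 5))) = Add(156, Mul(2, 40)) = Add(156, 80) = 236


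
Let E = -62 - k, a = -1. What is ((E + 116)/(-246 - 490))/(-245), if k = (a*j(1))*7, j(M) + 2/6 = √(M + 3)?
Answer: 197/540960 ≈ 0.00036417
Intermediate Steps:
j(M) = -⅓ + √(3 + M) (j(M) = -⅓ + √(M + 3) = -⅓ + √(3 + M))
k = -35/3 (k = -(-⅓ + √(3 + 1))*7 = -(-⅓ + √4)*7 = -(-⅓ + 2)*7 = -1*5/3*7 = -5/3*7 = -35/3 ≈ -11.667)
E = -151/3 (E = -62 - 1*(-35/3) = -62 + 35/3 = -151/3 ≈ -50.333)
((E + 116)/(-246 - 490))/(-245) = ((-151/3 + 116)/(-246 - 490))/(-245) = ((197/3)/(-736))*(-1/245) = ((197/3)*(-1/736))*(-1/245) = -197/2208*(-1/245) = 197/540960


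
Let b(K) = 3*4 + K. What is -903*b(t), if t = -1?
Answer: -9933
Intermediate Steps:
b(K) = 12 + K
-903*b(t) = -903*(12 - 1) = -903*11 = -9933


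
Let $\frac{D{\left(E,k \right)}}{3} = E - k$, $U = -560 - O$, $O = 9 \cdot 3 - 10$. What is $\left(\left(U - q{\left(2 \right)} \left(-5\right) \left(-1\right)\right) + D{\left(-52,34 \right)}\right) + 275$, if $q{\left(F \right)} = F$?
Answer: $-570$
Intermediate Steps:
$O = 17$ ($O = 27 - 10 = 17$)
$U = -577$ ($U = -560 - 17 = -577$)
$D{\left(E,k \right)} = - 3 k + 3 E$ ($D{\left(E,k \right)} = 3 \left(E - k\right) = - 3 k + 3 E$)
$\left(\left(U - q{\left(2 \right)} \left(-5\right) \left(-1\right)\right) + D{\left(-52,34 \right)}\right) + 275 = \left(\left(-577 - 2 \left(-5\right) \left(-1\right)\right) + \left(\left(-3\right) 34 + 3 \left(-52\right)\right)\right) + 275 = \left(\left(-577 - \left(-10\right) \left(-1\right)\right) - 258\right) + 275 = \left(\left(-577 - 10\right) - 258\right) + 275 = \left(-587 - 258\right) + 275 = -845 + 275 = -570$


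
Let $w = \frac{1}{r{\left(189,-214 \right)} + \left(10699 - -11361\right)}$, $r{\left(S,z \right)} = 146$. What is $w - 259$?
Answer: $- \frac{5751353}{22206} \approx -259.0$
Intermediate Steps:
$w = \frac{1}{22206}$ ($w = \frac{1}{146 + \left(10699 - -11361\right)} = \frac{1}{146 + \left(10699 + 11361\right)} = \frac{1}{146 + 22060} = \frac{1}{22206} \approx 4.5033 \cdot 10^{-5}$)
$w - 259 = \frac{1}{22206} - 259 = - \frac{5751353}{22206}$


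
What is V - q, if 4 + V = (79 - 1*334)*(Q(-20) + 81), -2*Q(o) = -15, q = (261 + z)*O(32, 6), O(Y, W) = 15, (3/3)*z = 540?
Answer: -69173/2 ≈ -34587.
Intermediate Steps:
z = 540
q = 12015 (q = (261 + 540)*15 = 801*15 = 12015)
Q(o) = 15/2 (Q(o) = -1/2*(-15) = 15/2)
V = -45143/2 (V = -4 + (79 - 1*334)*(15/2 + 81) = -4 + (79 - 334)*(177/2) = -4 - 255*177/2 = -4 - 45135/2 = -45143/2 ≈ -22572.)
V - q = -45143/2 - 1*12015 = -45143/2 - 12015 = -69173/2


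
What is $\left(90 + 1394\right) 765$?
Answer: $1135260$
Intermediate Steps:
$\left(90 + 1394\right) 765 = 1484 \cdot 765 = 1135260$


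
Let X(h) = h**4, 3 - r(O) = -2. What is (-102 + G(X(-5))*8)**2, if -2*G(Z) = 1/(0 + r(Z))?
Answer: 264196/25 ≈ 10568.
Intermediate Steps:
r(O) = 5 (r(O) = 3 - 1*(-2) = 3 + 2 = 5)
G(Z) = -1/10 (G(Z) = -1/(2*(0 + 5)) = -1/2/5 = -1/2*1/5 = -1/10)
(-102 + G(X(-5))*8)**2 = (-102 - 1/10*8)**2 = (-102 - 4/5)**2 = (-514/5)**2 = 264196/25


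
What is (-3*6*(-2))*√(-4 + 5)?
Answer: 36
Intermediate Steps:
(-3*6*(-2))*√(-4 + 5) = (-1*18*(-2))*√1 = -18*(-2)*1 = 36*1 = 36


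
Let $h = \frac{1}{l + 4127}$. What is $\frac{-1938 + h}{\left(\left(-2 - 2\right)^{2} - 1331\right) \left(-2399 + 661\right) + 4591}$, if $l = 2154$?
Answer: $- \frac{12172577}{14383873141} \approx -0.00084627$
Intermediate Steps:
$h = \frac{1}{6281}$ ($h = \frac{1}{2154 + 4127} = \frac{1}{6281} \approx 0.00015921$)
$\frac{-1938 + h}{\left(\left(-2 - 2\right)^{2} - 1331\right) \left(-2399 + 661\right) + 4591} = \frac{-1938 + \frac{1}{6281}}{\left(\left(-2 - 2\right)^{2} - 1331\right) \left(-2399 + 661\right) + 4591} = - \frac{12172577}{6281 \left(\left(\left(-4\right)^{2} - 1331\right) \left(-1738\right) + 4591\right)} = - \frac{12172577}{6281 \left(\left(16 - 1331\right) \left(-1738\right) + 4591\right)} = - \frac{12172577}{6281 \left(\left(-1315\right) \left(-1738\right) + 4591\right)} = - \frac{12172577}{6281 \left(2285470 + 4591\right)} = - \frac{12172577}{6281 \cdot 2290061} = \left(- \frac{12172577}{6281}\right) \frac{1}{2290061} = - \frac{12172577}{14383873141}$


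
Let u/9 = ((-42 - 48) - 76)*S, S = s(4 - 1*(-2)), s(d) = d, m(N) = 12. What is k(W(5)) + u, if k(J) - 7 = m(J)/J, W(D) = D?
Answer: -44773/5 ≈ -8954.6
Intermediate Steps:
S = 6 (S = 4 - 1*(-2) = 4 + 2 = 6)
k(J) = 7 + 12/J
u = -8964 (u = 9*(((-42 - 48) - 76)*6) = 9*((-90 - 76)*6) = 9*(-166*6) = 9*(-996) = -8964)
k(W(5)) + u = (7 + 12/5) - 8964 = 47/5 - 8964 = -44773/5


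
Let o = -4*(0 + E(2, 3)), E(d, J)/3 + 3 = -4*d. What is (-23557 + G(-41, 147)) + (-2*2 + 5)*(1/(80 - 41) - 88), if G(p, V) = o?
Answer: -917006/39 ≈ -23513.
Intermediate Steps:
E(d, J) = -9 - 12*d (E(d, J) = -9 + 3*(-4*d) = -9 - 12*d)
o = 132 (o = -4*(0 + (-9 - 12*2)) = -4*(0 + (-9 - 24)) = -4*(0 - 33) = -4*(-33) = 132)
G(p, V) = 132
(-23557 + G(-41, 147)) + (-2*2 + 5)*(1/(80 - 41) - 88) = (-23557 + 132) + (-2*2 + 5)*(1/(80 - 41) - 88) = -23425 + (-4 + 5)*(1/39 - 88) = -23425 + 1*(1/39 - 88) = -23425 + 1*(-3431/39) = -23425 - 3431/39 = -917006/39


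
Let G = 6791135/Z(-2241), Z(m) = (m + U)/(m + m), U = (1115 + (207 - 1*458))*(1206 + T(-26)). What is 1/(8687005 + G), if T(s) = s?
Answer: 37677/326172958975 ≈ 1.1551e-7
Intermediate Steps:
U = 1019520 (U = (1115 + (207 - 1*458))*(1206 - 26) = (1115 + (207 - 458))*1180 = (1115 - 251)*1180 = 864*1180 = 1019520)
Z(m) = (1019520 + m)/(2*m) (Z(m) = (m + 1019520)/(m + m) = (1019520 + m)/((2*m)) = (1019520 + m)*(1/(2*m)) = (1019520 + m)/(2*m))
G = -1127328410/37677 (G = 6791135/(((1/2)*(1019520 - 2241)/(-2241))) = 6791135/(((1/2)*(-1/2241)*1017279)) = 6791135/(-37677/166) = 6791135*(-166/37677) = -1127328410/37677 ≈ -29921.)
1/(8687005 + G) = 1/(8687005 - 1127328410/37677) = 1/(326172958975/37677) = 37677/326172958975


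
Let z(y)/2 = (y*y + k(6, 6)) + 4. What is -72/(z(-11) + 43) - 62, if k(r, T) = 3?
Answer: -18610/299 ≈ -62.241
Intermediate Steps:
z(y) = 14 + 2*y² (z(y) = 2*((y*y + 3) + 4) = 2*((y² + 3) + 4) = 2*((3 + y²) + 4) = 2*(7 + y²) = 14 + 2*y²)
-72/(z(-11) + 43) - 62 = -72/((14 + 2*(-11)²) + 43) - 62 = -72/((14 + 2*121) + 43) - 62 = -72/((14 + 242) + 43) - 62 = -72/(256 + 43) - 62 = -72/299 - 62 = -18610/299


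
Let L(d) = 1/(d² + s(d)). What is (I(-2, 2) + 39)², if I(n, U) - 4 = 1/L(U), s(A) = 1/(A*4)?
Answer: 142129/64 ≈ 2220.8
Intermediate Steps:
s(A) = 1/(4*A)
L(d) = 1/(d² + 1/(4*d))
I(n, U) = 4 + (1 + 4*U³)/(4*U) (I(n, U) = 4 + 1/(4*U/(1 + 4*U³)) = 4 + (1 + 4*U³)/(4*U))
(I(-2, 2) + 39)² = ((4 + 2² + (¼)/2) + 39)² = ((4 + 4 + (¼)*(½)) + 39)² = ((4 + 4 + ⅛) + 39)² = (65/8 + 39)² = (377/8)² = 142129/64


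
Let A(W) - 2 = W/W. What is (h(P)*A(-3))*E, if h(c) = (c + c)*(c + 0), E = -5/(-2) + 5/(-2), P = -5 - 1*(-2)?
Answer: 0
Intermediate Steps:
A(W) = 3 (A(W) = 2 + W/W = 2 + 1 = 3)
P = -3 (P = -5 + 2 = -3)
E = 0 (E = -5*(-1/2) + 5*(-1/2) = 5/2 - 5/2 = 0)
h(c) = 2*c**2 (h(c) = (2*c)*c = 2*c**2)
(h(P)*A(-3))*E = ((2*(-3)**2)*3)*0 = ((2*9)*3)*0 = (18*3)*0 = 54*0 = 0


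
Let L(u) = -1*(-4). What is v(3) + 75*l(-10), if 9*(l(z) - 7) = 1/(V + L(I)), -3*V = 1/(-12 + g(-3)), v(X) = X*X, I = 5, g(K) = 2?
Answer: 64864/121 ≈ 536.07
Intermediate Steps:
v(X) = X²
V = 1/30 (V = -1/(3*(-12 + 2)) = -⅓/(-10) = -⅓*(-⅒) = 1/30 ≈ 0.033333)
L(u) = 4
l(z) = 2551/363 (l(z) = 7 + 1/(9*(1/30 + 4)) = 7 + 1/(9*(121/30)) = 7 + (⅑)*(30/121) = 7 + 10/363 = 2551/363)
v(3) + 75*l(-10) = 3² + 75*(2551/363) = 9 + 63775/121 = 64864/121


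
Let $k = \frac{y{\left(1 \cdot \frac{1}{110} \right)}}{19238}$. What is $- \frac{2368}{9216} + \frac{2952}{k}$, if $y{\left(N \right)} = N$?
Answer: $\frac{899562723803}{144} \approx 6.247 \cdot 10^{9}$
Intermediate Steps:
$k = \frac{1}{2116180}$ ($k = \frac{1 \cdot \frac{1}{110}}{19238} = 1 \cdot \frac{1}{110} \cdot \frac{1}{19238} = \frac{1}{110} \cdot \frac{1}{19238} = \frac{1}{2116180} \approx 4.7255 \cdot 10^{-7}$)
$- \frac{2368}{9216} + \frac{2952}{k} = - \frac{2368}{9216} + 2952 \frac{1}{\frac{1}{2116180}} = \left(-2368\right) \frac{1}{9216} + 2952 \cdot 2116180 = - \frac{37}{144} + 6246963360 = \frac{899562723803}{144}$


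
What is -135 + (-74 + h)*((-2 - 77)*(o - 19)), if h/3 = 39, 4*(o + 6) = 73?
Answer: 91179/4 ≈ 22795.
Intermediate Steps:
o = 49/4 (o = -6 + (1/4)*73 = -6 + 73/4 = 49/4 ≈ 12.250)
h = 117 (h = 3*39 = 117)
-135 + (-74 + h)*((-2 - 77)*(o - 19)) = -135 + (-74 + 117)*((-2 - 77)*(49/4 - 19)) = -135 + 43*(-79*(-27/4)) = -135 + 43*(2133/4) = -135 + 91719/4 = 91179/4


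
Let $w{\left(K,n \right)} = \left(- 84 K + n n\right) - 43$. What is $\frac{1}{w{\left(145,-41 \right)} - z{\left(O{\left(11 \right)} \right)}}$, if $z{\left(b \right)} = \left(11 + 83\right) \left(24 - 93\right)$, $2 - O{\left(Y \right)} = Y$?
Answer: $- \frac{1}{4056} \approx -0.00024655$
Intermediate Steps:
$w{\left(K,n \right)} = -43 + n^{2} - 84 K$ ($w{\left(K,n \right)} = \left(- 84 K + n^{2}\right) - 43 = \left(n^{2} - 84 K\right) - 43 = -43 + n^{2} - 84 K$)
$O{\left(Y \right)} = 2 - Y$
$z{\left(b \right)} = -6486$ ($z{\left(b \right)} = 94 \left(-69\right) = -6486$)
$\frac{1}{w{\left(145,-41 \right)} - z{\left(O{\left(11 \right)} \right)}} = \frac{1}{\left(-43 + \left(-41\right)^{2} - 12180\right) - -6486} = \frac{1}{\left(-43 + 1681 - 12180\right) + 6486} = \frac{1}{-10542 + 6486} = \frac{1}{-4056} = - \frac{1}{4056}$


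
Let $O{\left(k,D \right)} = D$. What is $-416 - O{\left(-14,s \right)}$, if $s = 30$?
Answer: $-446$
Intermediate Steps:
$-416 - O{\left(-14,s \right)} = -416 - 30 = -446$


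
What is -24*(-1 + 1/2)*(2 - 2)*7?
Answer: 0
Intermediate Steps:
-24*(-1 + 1/2)*(2 - 2)*7 = -24*(-1 + 1*(1/2))*0*7 = -24*(-1 + 1/2)*0*7 = -(-12)*0*7 = -24*0*7 = 0*7 = 0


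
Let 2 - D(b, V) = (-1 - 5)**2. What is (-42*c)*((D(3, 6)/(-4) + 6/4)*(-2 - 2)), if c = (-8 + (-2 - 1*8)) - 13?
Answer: -52080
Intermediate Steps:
D(b, V) = -34 (D(b, V) = 2 - (-1 - 5)**2 = 2 - 1*(-6)**2 = 2 - 1*36 = 2 - 36 = -34)
c = -31 (c = (-8 + (-2 - 8)) - 13 = (-8 - 10) - 13 = -18 - 13 = -31)
(-42*c)*((D(3, 6)/(-4) + 6/4)*(-2 - 2)) = (-42*(-31))*((-34/(-4) + 6/4)*(-2 - 2)) = 1302*((-34*(-1/4) + 6*(1/4))*(-4)) = 1302*((17/2 + 3/2)*(-4)) = 1302*(10*(-4)) = 1302*(-40) = -52080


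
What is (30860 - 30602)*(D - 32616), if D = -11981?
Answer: -11506026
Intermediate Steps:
(30860 - 30602)*(D - 32616) = (30860 - 30602)*(-11981 - 32616) = 258*(-44597) = -11506026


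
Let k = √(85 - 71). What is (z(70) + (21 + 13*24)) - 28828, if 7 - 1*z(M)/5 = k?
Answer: -28460 - 5*√14 ≈ -28479.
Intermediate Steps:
k = √14 ≈ 3.7417
z(M) = 35 - 5*√14
(z(70) + (21 + 13*24)) - 28828 = ((35 - 5*√14) + (21 + 13*24)) - 28828 = ((35 - 5*√14) + (21 + 312)) - 28828 = ((35 - 5*√14) + 333) - 28828 = (368 - 5*√14) - 28828 = -28460 - 5*√14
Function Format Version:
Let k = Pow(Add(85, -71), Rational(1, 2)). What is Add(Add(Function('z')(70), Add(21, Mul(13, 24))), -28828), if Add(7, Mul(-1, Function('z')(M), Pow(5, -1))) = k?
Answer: Add(-28460, Mul(-5, Pow(14, Rational(1, 2)))) ≈ -28479.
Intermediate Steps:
k = Pow(14, Rational(1, 2)) ≈ 3.7417
Function('z')(M) = Add(35, Mul(-5, Pow(14, Rational(1, 2))))
Add(Add(Function('z')(70), Add(21, Mul(13, 24))), -28828) = Add(Add(Add(35, Mul(-5, Pow(14, Rational(1, 2)))), Add(21, Mul(13, 24))), -28828) = Add(Add(Add(35, Mul(-5, Pow(14, Rational(1, 2)))), Add(21, 312)), -28828) = Add(Add(Add(35, Mul(-5, Pow(14, Rational(1, 2)))), 333), -28828) = Add(Add(368, Mul(-5, Pow(14, Rational(1, 2)))), -28828) = Add(-28460, Mul(-5, Pow(14, Rational(1, 2))))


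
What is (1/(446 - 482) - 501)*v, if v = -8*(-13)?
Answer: -468962/9 ≈ -52107.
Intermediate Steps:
v = 104
(1/(446 - 482) - 501)*v = (1/(446 - 482) - 501)*104 = (1/(-36) - 501)*104 = (-1/36 - 501)*104 = -18037/36*104 = -468962/9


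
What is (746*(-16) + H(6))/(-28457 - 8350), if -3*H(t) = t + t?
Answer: 3980/12269 ≈ 0.32439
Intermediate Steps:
H(t) = -2*t/3 (H(t) = -(t + t)/3 = -2*t/3)
(746*(-16) + H(6))/(-28457 - 8350) = (746*(-16) - ⅔*6)/(-28457 - 8350) = (-11936 - 4)/(-36807) = -11940*(-1/36807) = 3980/12269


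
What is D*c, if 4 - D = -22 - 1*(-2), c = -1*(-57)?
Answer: 1368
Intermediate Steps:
c = 57
D = 24 (D = 4 - (-22 - 1*(-2)) = 4 - (-22 + 2) = 4 - 1*(-20) = 4 + 20 = 24)
D*c = 24*57 = 1368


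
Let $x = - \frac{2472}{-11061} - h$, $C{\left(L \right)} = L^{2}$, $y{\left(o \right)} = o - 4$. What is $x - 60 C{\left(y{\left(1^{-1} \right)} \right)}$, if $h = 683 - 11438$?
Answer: $\frac{37663529}{3687} \approx 10215.0$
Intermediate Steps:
$y{\left(o \right)} = -4 + o$
$h = -10755$
$x = \frac{39654509}{3687}$ ($x = - \frac{2472}{-11061} - -10755 = \left(-2472\right) \left(- \frac{1}{11061}\right) + 10755 = \frac{824}{3687} + 10755 = \frac{39654509}{3687} \approx 10755.0$)
$x - 60 C{\left(y{\left(1^{-1} \right)} \right)} = \frac{39654509}{3687} - 60 \left(-4 + 1^{-1}\right)^{2} = \frac{39654509}{3687} - 60 \left(-4 + 1\right)^{2} = \frac{39654509}{3687} - 60 \left(-3\right)^{2} = \frac{39654509}{3687} - 540 = \frac{37663529}{3687}$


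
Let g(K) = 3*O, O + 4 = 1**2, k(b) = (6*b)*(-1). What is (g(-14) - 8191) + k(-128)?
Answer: -7432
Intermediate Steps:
k(b) = -6*b
O = -3 (O = -4 + 1**2 = -4 + 1 = -3)
g(K) = -9 (g(K) = 3*(-3) = -9)
(g(-14) - 8191) + k(-128) = (-9 - 8191) - 6*(-128) = -8200 + 768 = -7432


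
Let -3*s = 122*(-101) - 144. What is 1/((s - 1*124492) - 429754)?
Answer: -3/1650272 ≈ -1.8179e-6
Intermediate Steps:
s = 12466/3 (s = -(122*(-101) - 144)/3 = -(-12322 - 144)/3 = -1/3*(-12466) = 12466/3 ≈ 4155.3)
1/((s - 1*124492) - 429754) = 1/((12466/3 - 1*124492) - 429754) = 1/((12466/3 - 124492) - 429754) = 1/(-361010/3 - 429754) = 1/(-1650272/3) = -3/1650272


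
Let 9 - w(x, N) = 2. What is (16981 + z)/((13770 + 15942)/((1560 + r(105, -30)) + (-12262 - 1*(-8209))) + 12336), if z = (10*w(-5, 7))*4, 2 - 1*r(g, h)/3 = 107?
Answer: 2019537/1442074 ≈ 1.4004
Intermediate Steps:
r(g, h) = -315 (r(g, h) = 6 - 3*107 = 6 - 321 = -315)
w(x, N) = 7 (w(x, N) = 9 - 1*2 = 9 - 2 = 7)
z = 280 (z = (10*7)*4 = 70*4 = 280)
(16981 + z)/((13770 + 15942)/((1560 + r(105, -30)) + (-12262 - 1*(-8209))) + 12336) = (16981 + 280)/((13770 + 15942)/((1560 - 315) + (-12262 - 1*(-8209))) + 12336) = 17261/(29712/(1245 + (-12262 + 8209)) + 12336) = 17261/(29712/(1245 - 4053) + 12336) = 17261/(29712/(-2808) + 12336) = 17261/(29712*(-1/2808) + 12336) = 17261/(-1238/117 + 12336) = 17261/(1442074/117) = 17261*(117/1442074) = 2019537/1442074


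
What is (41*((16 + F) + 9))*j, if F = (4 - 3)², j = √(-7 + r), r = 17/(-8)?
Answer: 533*I*√146/2 ≈ 3220.1*I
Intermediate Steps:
r = -17/8 (r = 17*(-⅛) = -17/8 ≈ -2.1250)
j = I*√146/4 (j = √(-7 - 17/8) = √(-73/8) = I*√146/4 ≈ 3.0208*I)
F = 1 (F = 1² = 1)
(41*((16 + F) + 9))*j = (41*((16 + 1) + 9))*(I*√146/4) = (41*(17 + 9))*(I*√146/4) = (41*26)*(I*√146/4) = 1066*(I*√146/4) = 533*I*√146/2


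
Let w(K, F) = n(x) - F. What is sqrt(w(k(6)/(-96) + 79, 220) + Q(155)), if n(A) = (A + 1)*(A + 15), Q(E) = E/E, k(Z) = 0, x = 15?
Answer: 3*sqrt(29) ≈ 16.155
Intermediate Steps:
Q(E) = 1
n(A) = (1 + A)*(15 + A)
w(K, F) = 480 - F (w(K, F) = (15 + 15**2 + 16*15) - F = (15 + 225 + 240) - F = 480 - F)
sqrt(w(k(6)/(-96) + 79, 220) + Q(155)) = sqrt((480 - 1*220) + 1) = sqrt((480 - 220) + 1) = sqrt(260 + 1) = sqrt(261) = 3*sqrt(29)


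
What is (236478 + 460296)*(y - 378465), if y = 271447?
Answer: -74567359932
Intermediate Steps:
(236478 + 460296)*(y - 378465) = (236478 + 460296)*(271447 - 378465) = 696774*(-107018) = -74567359932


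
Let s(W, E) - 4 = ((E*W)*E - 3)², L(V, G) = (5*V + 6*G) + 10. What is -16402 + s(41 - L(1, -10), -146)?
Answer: 3360523231531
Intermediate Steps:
L(V, G) = 10 + 5*V + 6*G
s(W, E) = 4 + (-3 + W*E²)² (s(W, E) = 4 + ((E*W)*E - 3)² = 4 + (W*E² - 3)² = 4 + (-3 + W*E²)²)
-16402 + s(41 - L(1, -10), -146) = -16402 + (4 + (-3 + (41 - (10 + 5*1 + 6*(-10)))*(-146)²)²) = -16402 + (4 + (-3 + (41 - (10 + 5 - 60))*21316)²) = -16402 + (4 + (-3 + (41 - 1*(-45))*21316)²) = -16402 + (4 + (-3 + (41 + 45)*21316)²) = -16402 + (4 + (-3 + 86*21316)²) = -16402 + (4 + (-3 + 1833176)²) = -16402 + (4 + 1833173²) = -16402 + (4 + 3360523247929) = -16402 + 3360523247933 = 3360523231531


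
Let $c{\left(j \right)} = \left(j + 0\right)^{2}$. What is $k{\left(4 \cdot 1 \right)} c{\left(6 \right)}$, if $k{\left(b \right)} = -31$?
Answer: $-1116$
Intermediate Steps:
$c{\left(j \right)} = j^{2}$
$k{\left(4 \cdot 1 \right)} c{\left(6 \right)} = - 31 \cdot 6^{2} = \left(-31\right) 36 = -1116$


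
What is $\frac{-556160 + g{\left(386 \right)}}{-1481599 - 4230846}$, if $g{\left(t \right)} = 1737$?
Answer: $\frac{554423}{5712445} \approx 0.097055$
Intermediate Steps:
$\frac{-556160 + g{\left(386 \right)}}{-1481599 - 4230846} = \frac{-556160 + 1737}{-1481599 - 4230846} = - \frac{554423}{-5712445} = \left(-554423\right) \left(- \frac{1}{5712445}\right) = \frac{554423}{5712445}$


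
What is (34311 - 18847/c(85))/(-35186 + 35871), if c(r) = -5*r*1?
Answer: 14601022/291125 ≈ 50.154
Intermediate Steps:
c(r) = -5*r
(34311 - 18847/c(85))/(-35186 + 35871) = (34311 - 18847/((-5*85)))/(-35186 + 35871) = (34311 - 18847/(-425))/685 = (34311 - 18847*(-1/425))*(1/685) = (34311 + 18847/425)*(1/685) = (14601022/425)*(1/685) = 14601022/291125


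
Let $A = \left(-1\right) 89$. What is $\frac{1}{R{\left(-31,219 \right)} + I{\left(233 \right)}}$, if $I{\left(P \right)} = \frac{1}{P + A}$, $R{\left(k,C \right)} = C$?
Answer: $\frac{144}{31537} \approx 0.0045661$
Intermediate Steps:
$A = -89$
$I{\left(P \right)} = \frac{1}{-89 + P}$ ($I{\left(P \right)} = \frac{1}{P - 89} = \frac{1}{-89 + P}$)
$\frac{1}{R{\left(-31,219 \right)} + I{\left(233 \right)}} = \frac{1}{219 + \frac{1}{-89 + 233}} = \frac{1}{219 + \frac{1}{144}} = \frac{1}{\frac{31537}{144}} = \frac{144}{31537}$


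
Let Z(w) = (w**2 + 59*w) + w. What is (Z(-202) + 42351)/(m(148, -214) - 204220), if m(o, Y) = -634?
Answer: -71035/204854 ≈ -0.34676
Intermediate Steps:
Z(w) = w**2 + 60*w
(Z(-202) + 42351)/(m(148, -214) - 204220) = (-202*(60 - 202) + 42351)/(-634 - 204220) = (-202*(-142) + 42351)/(-204854) = (28684 + 42351)*(-1/204854) = 71035*(-1/204854) = -71035/204854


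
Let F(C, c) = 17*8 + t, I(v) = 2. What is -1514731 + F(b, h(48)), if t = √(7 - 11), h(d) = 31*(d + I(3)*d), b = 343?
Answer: -1514595 + 2*I ≈ -1.5146e+6 + 2.0*I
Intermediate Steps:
h(d) = 93*d (h(d) = 31*(d + 2*d) = 31*(3*d) = 93*d)
t = 2*I (t = √(-4) = 2*I ≈ 2.0*I)
F(C, c) = 136 + 2*I (F(C, c) = 17*8 + 2*I = 136 + 2*I)
-1514731 + F(b, h(48)) = -1514731 + (136 + 2*I) = -1514595 + 2*I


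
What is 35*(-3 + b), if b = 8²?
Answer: 2135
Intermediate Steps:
b = 64
35*(-3 + b) = 35*(-3 + 64) = 35*61 = 2135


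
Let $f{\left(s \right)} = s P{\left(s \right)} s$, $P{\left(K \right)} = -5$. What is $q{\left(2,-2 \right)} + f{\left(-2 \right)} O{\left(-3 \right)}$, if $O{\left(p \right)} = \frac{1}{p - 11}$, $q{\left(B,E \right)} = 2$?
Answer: $\frac{24}{7} \approx 3.4286$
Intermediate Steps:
$O{\left(p \right)} = \frac{1}{-11 + p}$
$f{\left(s \right)} = - 5 s^{2}$ ($f{\left(s \right)} = s \left(-5\right) s = - 5 s s = - 5 s^{2}$)
$q{\left(2,-2 \right)} + f{\left(-2 \right)} O{\left(-3 \right)} = 2 + \frac{\left(-5\right) \left(-2\right)^{2}}{-11 - 3} = 2 + \frac{\left(-5\right) 4}{-14} = 2 - - \frac{10}{7} = 2 + \frac{10}{7} = \frac{24}{7}$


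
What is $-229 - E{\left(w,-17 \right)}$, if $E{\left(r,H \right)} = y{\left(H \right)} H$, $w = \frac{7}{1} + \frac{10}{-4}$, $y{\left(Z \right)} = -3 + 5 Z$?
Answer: $-1725$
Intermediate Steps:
$w = \frac{9}{2}$ ($w = 7 \cdot 1 + 10 \left(- \frac{1}{4}\right) = 7 - \frac{5}{2} = \frac{9}{2} \approx 4.5$)
$E{\left(r,H \right)} = H \left(-3 + 5 H\right)$ ($E{\left(r,H \right)} = \left(-3 + 5 H\right) H = H \left(-3 + 5 H\right)$)
$-229 - E{\left(w,-17 \right)} = -229 - - 17 \left(-3 + 5 \left(-17\right)\right) = -229 - - 17 \left(-3 - 85\right) = -229 - \left(-17\right) \left(-88\right) = -229 - 1496 = -1725$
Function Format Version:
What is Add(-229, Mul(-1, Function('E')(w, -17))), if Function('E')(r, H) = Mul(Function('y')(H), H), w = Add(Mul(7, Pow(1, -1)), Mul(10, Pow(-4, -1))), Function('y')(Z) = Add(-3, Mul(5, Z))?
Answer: -1725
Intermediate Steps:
w = Rational(9, 2) (w = Add(Mul(7, 1), Mul(10, Rational(-1, 4))) = Add(7, Rational(-5, 2)) = Rational(9, 2) ≈ 4.5000)
Function('E')(r, H) = Mul(H, Add(-3, Mul(5, H))) (Function('E')(r, H) = Mul(Add(-3, Mul(5, H)), H) = Mul(H, Add(-3, Mul(5, H))))
Add(-229, Mul(-1, Function('E')(w, -17))) = Add(-229, Mul(-1, Mul(-17, Add(-3, Mul(5, -17))))) = Add(-229, Mul(-1, Mul(-17, Add(-3, -85)))) = Add(-229, Mul(-1, Mul(-17, -88))) = Add(-229, Mul(-1, 1496)) = Add(-229, -1496) = -1725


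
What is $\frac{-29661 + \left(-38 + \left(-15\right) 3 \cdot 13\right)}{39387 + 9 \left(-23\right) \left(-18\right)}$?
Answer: $- \frac{30284}{43113} \approx -0.70243$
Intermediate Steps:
$\frac{-29661 + \left(-38 + \left(-15\right) 3 \cdot 13\right)}{39387 + 9 \left(-23\right) \left(-18\right)} = \frac{-29661 - 623}{39387 - -3726} = \frac{-29661 - 623}{39387 + 3726} = \frac{-29661 - 623}{43113} = \left(-30284\right) \frac{1}{43113} = - \frac{30284}{43113}$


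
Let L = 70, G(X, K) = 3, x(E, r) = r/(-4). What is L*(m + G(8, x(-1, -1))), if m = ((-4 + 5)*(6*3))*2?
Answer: 2730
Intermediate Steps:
x(E, r) = -r/4 (x(E, r) = r*(-¼) = -r/4)
m = 36 (m = (1*18)*2 = 18*2 = 36)
L*(m + G(8, x(-1, -1))) = 70*(36 + 3) = 70*39 = 2730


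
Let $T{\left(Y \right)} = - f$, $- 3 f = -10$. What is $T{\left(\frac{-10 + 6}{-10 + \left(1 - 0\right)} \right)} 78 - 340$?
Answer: $-600$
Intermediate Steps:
$f = \frac{10}{3}$ ($f = \left(- \frac{1}{3}\right) \left(-10\right) = \frac{10}{3} \approx 3.3333$)
$T{\left(Y \right)} = - \frac{10}{3}$ ($T{\left(Y \right)} = \left(-1\right) \frac{10}{3} = - \frac{10}{3}$)
$T{\left(\frac{-10 + 6}{-10 + \left(1 - 0\right)} \right)} 78 - 340 = \left(- \frac{10}{3}\right) 78 - 340 = -260 - 340 = -600$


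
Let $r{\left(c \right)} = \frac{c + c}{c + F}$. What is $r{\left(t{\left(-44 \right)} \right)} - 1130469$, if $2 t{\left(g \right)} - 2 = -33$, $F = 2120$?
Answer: $- \frac{4758144083}{4209} \approx -1.1305 \cdot 10^{6}$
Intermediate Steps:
$t{\left(g \right)} = - \frac{31}{2}$ ($t{\left(g \right)} = 1 + \frac{1}{2} \left(-33\right) = 1 - \frac{33}{2} = - \frac{31}{2}$)
$r{\left(c \right)} = \frac{2 c}{2120 + c}$ ($r{\left(c \right)} = \frac{c + c}{c + 2120} = \frac{2 c}{2120 + c}$)
$r{\left(t{\left(-44 \right)} \right)} - 1130469 = 2 \left(- \frac{31}{2}\right) \frac{1}{2120 - \frac{31}{2}} - 1130469 = 2 \left(- \frac{31}{2}\right) \frac{1}{\frac{4209}{2}} - 1130469 = 2 \left(- \frac{31}{2}\right) \frac{2}{4209} - 1130469 = - \frac{62}{4209} - 1130469 = - \frac{4758144083}{4209}$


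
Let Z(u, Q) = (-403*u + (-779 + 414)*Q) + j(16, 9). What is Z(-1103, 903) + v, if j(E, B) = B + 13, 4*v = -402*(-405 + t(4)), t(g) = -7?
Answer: 156342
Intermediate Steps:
v = 41406 (v = (-402*(-405 - 7))/4 = (-402*(-412))/4 = (¼)*165624 = 41406)
j(E, B) = 13 + B
Z(u, Q) = 22 - 403*u - 365*Q (Z(u, Q) = (-403*u + (-779 + 414)*Q) + (13 + 9) = (-403*u - 365*Q) + 22 = 22 - 403*u - 365*Q)
Z(-1103, 903) + v = (22 - 403*(-1103) - 365*903) + 41406 = (22 + 444509 - 329595) + 41406 = 114936 + 41406 = 156342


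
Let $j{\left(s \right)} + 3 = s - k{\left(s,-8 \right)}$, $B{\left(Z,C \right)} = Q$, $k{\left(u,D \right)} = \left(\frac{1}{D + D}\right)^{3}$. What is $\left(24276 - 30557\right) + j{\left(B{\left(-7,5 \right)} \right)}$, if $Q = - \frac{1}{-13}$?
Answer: $- \frac{334606323}{53248} \approx -6283.9$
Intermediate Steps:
$k{\left(u,D \right)} = \frac{1}{8 D^{3}}$ ($k{\left(u,D \right)} = \left(\frac{1}{2 D}\right)^{3} = \frac{1}{8 D^{3}}$)
$Q = \frac{1}{13}$ ($Q = \left(-1\right) \left(- \frac{1}{13}\right) = \frac{1}{13} \approx 0.076923$)
$B{\left(Z,C \right)} = \frac{1}{13}$
$j{\left(s \right)} = - \frac{12287}{4096} + s$ ($j{\left(s \right)} = -3 + \left(s - \frac{1}{8 \left(-512\right)}\right) = -3 + \left(s - \frac{1}{8} \left(- \frac{1}{512}\right)\right) = -3 + \left(s - - \frac{1}{4096}\right) = -3 + \left(s + \frac{1}{4096}\right) = -3 + \left(\frac{1}{4096} + s\right) = - \frac{12287}{4096} + s$)
$\left(24276 - 30557\right) + j{\left(B{\left(-7,5 \right)} \right)} = \left(24276 - 30557\right) + \left(- \frac{12287}{4096} + \frac{1}{13}\right) = -6281 - \frac{155635}{53248} = - \frac{334606323}{53248}$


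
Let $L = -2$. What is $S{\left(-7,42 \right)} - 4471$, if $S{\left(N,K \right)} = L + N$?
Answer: $-4480$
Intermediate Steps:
$S{\left(N,K \right)} = -2 + N$
$S{\left(-7,42 \right)} - 4471 = \left(-2 - 7\right) - 4471 = -9 - 4471 = -4480$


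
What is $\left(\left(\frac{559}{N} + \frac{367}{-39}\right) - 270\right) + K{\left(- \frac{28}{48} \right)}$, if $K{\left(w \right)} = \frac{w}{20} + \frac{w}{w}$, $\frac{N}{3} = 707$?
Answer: $- \frac{613611457}{2205840} \approx -278.18$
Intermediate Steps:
$N = 2121$ ($N = 3 \cdot 707 = 2121$)
$K{\left(w \right)} = 1 + \frac{w}{20}$ ($K{\left(w \right)} = w \frac{1}{20} + 1 = \frac{w}{20} + 1 = 1 + \frac{w}{20}$)
$\left(\left(\frac{559}{N} + \frac{367}{-39}\right) - 270\right) + K{\left(- \frac{28}{48} \right)} = \left(\left(\frac{559}{2121} + \frac{367}{-39}\right) - 270\right) + \left(1 + \frac{\left(-28\right) \frac{1}{48}}{20}\right) = \left(\left(559 \cdot \frac{1}{2121} + 367 \left(- \frac{1}{39}\right)\right) - 270\right) + \left(1 + \frac{\left(-28\right) \frac{1}{48}}{20}\right) = \left(\left(\frac{559}{2121} - \frac{367}{39}\right) - 270\right) + \left(1 + \frac{1}{20} \left(- \frac{7}{12}\right)\right) = \left(- \frac{252202}{27573} - 270\right) + \left(1 - \frac{7}{240}\right) = - \frac{7696912}{27573} + \frac{233}{240} = - \frac{613611457}{2205840}$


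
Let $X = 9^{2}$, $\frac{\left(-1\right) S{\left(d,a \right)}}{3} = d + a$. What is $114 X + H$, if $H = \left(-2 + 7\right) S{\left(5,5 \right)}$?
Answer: $9084$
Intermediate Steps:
$S{\left(d,a \right)} = - 3 a - 3 d$ ($S{\left(d,a \right)} = - 3 \left(d + a\right) = - 3 \left(a + d\right) = - 3 a - 3 d$)
$H = -150$ ($H = \left(-2 + 7\right) \left(\left(-3\right) 5 - 15\right) = 5 \left(-15 - 15\right) = 5 \left(-30\right) = -150$)
$X = 81$
$114 X + H = 114 \cdot 81 - 150 = 9234 - 150 = 9084$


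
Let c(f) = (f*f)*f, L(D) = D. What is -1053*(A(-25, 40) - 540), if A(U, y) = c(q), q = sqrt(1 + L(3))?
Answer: 560196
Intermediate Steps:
q = 2 (q = sqrt(1 + 3) = sqrt(4) = 2)
c(f) = f**3 (c(f) = f**2*f = f**3)
A(U, y) = 8 (A(U, y) = 2**3 = 8)
-1053*(A(-25, 40) - 540) = -1053*(8 - 540) = -1053*(-532) = 560196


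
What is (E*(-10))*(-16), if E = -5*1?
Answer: -800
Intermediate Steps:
E = -5
(E*(-10))*(-16) = -5*(-10)*(-16) = 50*(-16) = -800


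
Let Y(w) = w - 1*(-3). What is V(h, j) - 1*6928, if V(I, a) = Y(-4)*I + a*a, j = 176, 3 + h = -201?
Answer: 24252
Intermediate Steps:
h = -204 (h = -3 - 201 = -204)
Y(w) = 3 + w (Y(w) = w + 3 = 3 + w)
V(I, a) = a² - I (V(I, a) = (3 - 4)*I + a*a = -I + a² = a² - I)
V(h, j) - 1*6928 = (176² - 1*(-204)) - 1*6928 = (30976 + 204) - 6928 = 31180 - 6928 = 24252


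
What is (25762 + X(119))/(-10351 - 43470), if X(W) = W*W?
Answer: -39923/53821 ≈ -0.74177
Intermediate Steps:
X(W) = W²
(25762 + X(119))/(-10351 - 43470) = (25762 + 119²)/(-10351 - 43470) = (25762 + 14161)/(-53821) = 39923*(-1/53821) = -39923/53821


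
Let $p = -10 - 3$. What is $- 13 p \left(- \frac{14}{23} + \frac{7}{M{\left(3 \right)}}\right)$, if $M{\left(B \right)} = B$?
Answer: $\frac{20111}{69} \approx 291.46$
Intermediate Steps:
$p = -13$
$- 13 p \left(- \frac{14}{23} + \frac{7}{M{\left(3 \right)}}\right) = \left(-13\right) \left(-13\right) \left(- \frac{14}{23} + \frac{7}{3}\right) = 169 \left(\left(-14\right) \frac{1}{23} + 7 \cdot \frac{1}{3}\right) = 169 \left(- \frac{14}{23} + \frac{7}{3}\right) = 169 \cdot \frac{119}{69} = \frac{20111}{69}$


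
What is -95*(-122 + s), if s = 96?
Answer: 2470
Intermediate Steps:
-95*(-122 + s) = -95*(-122 + 96) = -95*(-26) = 2470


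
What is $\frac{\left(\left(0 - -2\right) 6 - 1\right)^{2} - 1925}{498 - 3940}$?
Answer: $\frac{902}{1721} \approx 0.52411$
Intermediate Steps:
$\frac{\left(\left(0 - -2\right) 6 - 1\right)^{2} - 1925}{498 - 3940} = \frac{\left(\left(0 + 2\right) 6 - 1\right)^{2} - 1925}{-3442} = \left(\left(2 \cdot 6 - 1\right)^{2} - 1925\right) \left(- \frac{1}{3442}\right) = \left(\left(12 - 1\right)^{2} - 1925\right) \left(- \frac{1}{3442}\right) = \left(11^{2} - 1925\right) \left(- \frac{1}{3442}\right) = \left(121 - 1925\right) \left(- \frac{1}{3442}\right) = \left(-1804\right) \left(- \frac{1}{3442}\right) = \frac{902}{1721}$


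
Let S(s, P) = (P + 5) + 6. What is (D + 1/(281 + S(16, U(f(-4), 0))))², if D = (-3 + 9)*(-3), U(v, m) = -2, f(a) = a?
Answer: 27237961/84100 ≈ 323.88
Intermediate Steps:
S(s, P) = 11 + P (S(s, P) = (5 + P) + 6 = 11 + P)
D = -18 (D = 6*(-3) = -18)
(D + 1/(281 + S(16, U(f(-4), 0))))² = (-18 + 1/(281 + (11 - 2)))² = (-18 + 1/(281 + 9))² = (-18 + 1/290)² = (-5219/290)² = 27237961/84100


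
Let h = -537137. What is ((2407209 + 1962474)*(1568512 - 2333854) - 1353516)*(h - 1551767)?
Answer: 6985928499018188208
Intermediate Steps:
((2407209 + 1962474)*(1568512 - 2333854) - 1353516)*(h - 1551767) = ((2407209 + 1962474)*(1568512 - 2333854) - 1353516)*(-537137 - 1551767) = (4369683*(-765342) - 1353516)*(-2088904) = (-3344301926586 - 1353516)*(-2088904) = -3344303280102*(-2088904) = 6985928499018188208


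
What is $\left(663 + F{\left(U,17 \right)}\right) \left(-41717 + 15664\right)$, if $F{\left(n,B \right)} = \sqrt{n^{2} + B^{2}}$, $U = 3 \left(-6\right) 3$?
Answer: $-17273139 - 26053 \sqrt{3205} \approx -1.8748 \cdot 10^{7}$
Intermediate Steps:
$U = -54$ ($U = \left(-18\right) 3 = -54$)
$F{\left(n,B \right)} = \sqrt{B^{2} + n^{2}}$
$\left(663 + F{\left(U,17 \right)}\right) \left(-41717 + 15664\right) = \left(663 + \sqrt{17^{2} + \left(-54\right)^{2}}\right) \left(-41717 + 15664\right) = \left(663 + \sqrt{289 + 2916}\right) \left(-26053\right) = \left(663 + \sqrt{3205}\right) \left(-26053\right) = -17273139 - 26053 \sqrt{3205}$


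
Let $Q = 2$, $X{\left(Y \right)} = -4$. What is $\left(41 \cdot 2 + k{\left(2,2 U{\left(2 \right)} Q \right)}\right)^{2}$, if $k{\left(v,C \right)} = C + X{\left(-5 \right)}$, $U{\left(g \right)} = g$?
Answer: $7396$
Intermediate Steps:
$k{\left(v,C \right)} = -4 + C$ ($k{\left(v,C \right)} = C - 4 = -4 + C$)
$\left(41 \cdot 2 + k{\left(2,2 U{\left(2 \right)} Q \right)}\right)^{2} = \left(41 \cdot 2 - \left(4 - 2 \cdot 2 \cdot 2\right)\right)^{2} = \left(82 + \left(-4 + 4 \cdot 2\right)\right)^{2} = \left(82 + \left(-4 + 8\right)\right)^{2} = \left(82 + 4\right)^{2} = 86^{2} = 7396$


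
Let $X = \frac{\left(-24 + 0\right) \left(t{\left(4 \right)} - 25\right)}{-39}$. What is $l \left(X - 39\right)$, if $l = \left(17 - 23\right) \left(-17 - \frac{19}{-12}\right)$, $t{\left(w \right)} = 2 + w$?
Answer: $- \frac{121915}{26} \approx -4689.0$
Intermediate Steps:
$l = \frac{185}{2}$ ($l = - 6 \left(-17 - - \frac{19}{12}\right) = - 6 \left(-17 + \frac{19}{12}\right) = \left(-6\right) \left(- \frac{185}{12}\right) = \frac{185}{2} \approx 92.5$)
$X = - \frac{152}{13}$ ($X = \frac{\left(-24 + 0\right) \left(\left(2 + 4\right) - 25\right)}{-39} = - 24 \left(6 - 25\right) \left(- \frac{1}{39}\right) = \left(-24\right) \left(-19\right) \left(- \frac{1}{39}\right) = 456 \left(- \frac{1}{39}\right) = - \frac{152}{13} \approx -11.692$)
$l \left(X - 39\right) = \frac{185 \left(- \frac{152}{13} - 39\right)}{2} = \frac{185}{2} \left(- \frac{659}{13}\right) = - \frac{121915}{26}$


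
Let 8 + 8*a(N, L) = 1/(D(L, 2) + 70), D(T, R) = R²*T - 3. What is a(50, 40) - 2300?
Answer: -4178615/1816 ≈ -2301.0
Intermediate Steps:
D(T, R) = -3 + T*R² (D(T, R) = T*R² - 3 = -3 + T*R²)
a(N, L) = -1 + 1/(8*(67 + 4*L)) (a(N, L) = -1 + 1/(8*((-3 + L*2²) + 70)) = -1 + 1/(8*((-3 + L*4) + 70)) = -1 + 1/(8*((-3 + 4*L) + 70)) = -1 + 1/(8*(67 + 4*L)))
a(50, 40) - 2300 = (-535 - 32*40)/(8*(67 + 4*40)) - 2300 = (-535 - 1280)/(8*(67 + 160)) - 2300 = (⅛)*(-1815)/227 - 2300 = (⅛)*(1/227)*(-1815) - 2300 = -1815/1816 - 2300 = -4178615/1816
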